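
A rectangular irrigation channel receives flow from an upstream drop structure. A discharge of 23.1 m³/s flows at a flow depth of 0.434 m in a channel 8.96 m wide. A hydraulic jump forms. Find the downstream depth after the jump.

q = Q/b = 23.1/8.96 = 2.58 m²/s; V₁ = q/y₁ = 5.94 m/s. Fr₁ = V₁/√(g·y₁) = 2.88.
Sequent-depth ratio: y₂/y₁ = ½[√(1 + 8Fr₁²) − 1] = ½[√67.31 − 1] = 3.60.
y₂ = 3.60 × 0.434 = 1.56 m.

y₂ = 1.56 m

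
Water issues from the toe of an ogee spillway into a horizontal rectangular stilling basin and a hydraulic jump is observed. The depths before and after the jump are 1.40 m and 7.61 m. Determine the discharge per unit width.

For a rectangular channel the momentum equation gives q² = ½·g·y₁·y₂·(y₁ + y₂) = ½×9.81×1.40×7.61×9.01 = 471.
q = √471 = 21.7 m²/s.

q = 21.7 m²/s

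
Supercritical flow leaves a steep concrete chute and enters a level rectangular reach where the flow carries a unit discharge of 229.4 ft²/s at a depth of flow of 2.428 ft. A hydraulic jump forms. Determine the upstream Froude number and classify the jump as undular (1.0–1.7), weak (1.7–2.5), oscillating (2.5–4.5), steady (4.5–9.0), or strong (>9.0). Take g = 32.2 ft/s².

Fr₁ = 10.69; strong jump

V₁ = q/y₁ = 229.4/2.428 = 94.48 ft/s. Fr₁ = V₁/√(g·y₁) = 94.48/√(32.2×2.428) = 10.69.
Fr₁ = 10.69 lies in the strong range.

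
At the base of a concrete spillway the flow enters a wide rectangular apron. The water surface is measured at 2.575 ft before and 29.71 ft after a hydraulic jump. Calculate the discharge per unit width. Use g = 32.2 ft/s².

For a rectangular channel the momentum equation gives q² = ½·g·y₁·y₂·(y₁ + y₂) = ½×32.2×2.575×29.71×32.29 = 39766.
q = √39766 = 199.4 ft²/s.

q = 199.4 ft²/s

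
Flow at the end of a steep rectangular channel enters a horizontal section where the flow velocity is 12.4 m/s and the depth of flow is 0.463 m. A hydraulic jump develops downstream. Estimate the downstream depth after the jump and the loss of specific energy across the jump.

y₂ = 3.59 m; ΔE = 4.58 m

Fr₁ = V₁/√(g·y₁) = 12.4/√(9.81×0.463) = 5.82.
From the momentum equation for a rectangular channel, y₂/y₁ = ½[√(1 + 8Fr₁²) − 1] = ½[√271.8 − 1] = 7.74.
y₂ = 7.74 × 0.463 = 3.59 m.
Head loss: ΔE = (y₂ − y₁)³/(4y₁y₂) = (3.59 − 0.463)³/(4×0.463×3.59) = 30.4/6.64 = 4.58 m.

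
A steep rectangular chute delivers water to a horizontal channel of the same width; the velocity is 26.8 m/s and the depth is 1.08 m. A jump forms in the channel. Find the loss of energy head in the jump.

ΔE = 25.3 m

Fr₁ = V₁/√(g·y₁) = 26.8/√(9.81×1.08) = 8.23.
Sequent-depth ratio: y₂/y₁ = ½[√(1 + 8Fr₁²) − 1] = ½[√543.3 − 1] = 11.2.
y₂ = 11.2 × 1.08 = 12.0 m.
q = V₁·y₁ = 26.8 × 1.08 = 28.9 m²/s. V₂ = q/y₂ = 28.9/12.0 = 2.40 m/s. E₁ = y₁ + V₁²/2g = 37.7 m; E₂ = y₂ + V₂²/2g = 12.3 m. ΔE = E₁ − E₂ = 25.3 m.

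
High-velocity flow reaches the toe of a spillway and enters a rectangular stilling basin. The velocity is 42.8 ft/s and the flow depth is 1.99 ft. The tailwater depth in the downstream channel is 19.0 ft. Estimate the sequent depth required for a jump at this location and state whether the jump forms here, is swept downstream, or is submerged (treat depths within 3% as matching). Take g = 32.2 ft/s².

Fr₁ = V₁/√(g·y₁) = 42.8/√(32.2×1.99) = 5.35.
From the momentum equation for a rectangular channel, y₂/y₁ = ½[√(1 + 8Fr₁²) − 1] = ½[√229.7 − 1] = 7.08.
y₂ = 7.08 × 1.99 = 14.1 ft.
Tailwater y_tw = 19.0 ft: y_tw > y₂, so the jump is submerged.

y₂ = 14.1 ft; the jump is submerged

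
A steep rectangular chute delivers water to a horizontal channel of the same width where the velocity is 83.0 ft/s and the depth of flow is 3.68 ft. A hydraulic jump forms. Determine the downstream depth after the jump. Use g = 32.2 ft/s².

Fr₁ = V₁/√(g·y₁) = 83.0/√(32.2×3.68) = 7.62.
From the momentum equation for a rectangular channel, y₂/y₁ = ½[√(1 + 8Fr₁²) − 1] = ½[√466.1 − 1] = 10.3.
y₂ = 10.3 × 3.68 = 37.9 ft.

y₂ = 37.9 ft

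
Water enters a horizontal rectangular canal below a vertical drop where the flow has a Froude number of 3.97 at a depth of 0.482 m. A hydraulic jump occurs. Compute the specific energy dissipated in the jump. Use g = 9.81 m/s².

ΔE = 1.66 m

Fr₁ = 3.97 (given).
From the momentum equation for a rectangular channel, y₂/y₁ = ½[√(1 + 8Fr₁²) − 1] = ½[√127.1 − 1] = 5.14.
y₂ = 5.14 × 0.482 = 2.48 m.
V₁ = Fr₁·√(g·y₁) = 3.97×√(9.81×0.482) = 8.63 m/s; q = V₁·y₁ = 4.16 m²/s. V₂ = q/y₂ = 4.16/2.48 = 1.68 m/s. E₁ = y₁ + V₁²/2g = 4.28 m; E₂ = y₂ + V₂²/2g = 2.62 m. ΔE = E₁ − E₂ = 1.66 m.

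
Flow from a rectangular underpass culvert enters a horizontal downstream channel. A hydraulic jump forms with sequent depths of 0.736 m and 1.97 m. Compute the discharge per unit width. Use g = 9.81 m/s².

q = 4.39 m²/s

For a rectangular channel the momentum equation gives q² = ½·g·y₁·y₂·(y₁ + y₂) = ½×9.81×0.736×1.97×2.71 = 19.2.
q = √19.2 = 4.39 m²/s.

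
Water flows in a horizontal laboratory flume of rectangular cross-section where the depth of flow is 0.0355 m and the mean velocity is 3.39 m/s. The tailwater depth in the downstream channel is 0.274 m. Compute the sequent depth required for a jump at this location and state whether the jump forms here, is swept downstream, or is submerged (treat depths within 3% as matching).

Fr₁ = V₁/√(g·y₁) = 3.39/√(9.81×0.0355) = 5.74.
By Bélanger, y₂/y₁ = ½[√(1 + 8Fr₁²) − 1] = ½[√265.0 − 1] = 7.64.
y₂ = 7.64 × 0.0355 = 0.271 m.
Tailwater y_tw = 0.274 m: y_tw ≈ y₂, so the jump forms here.

y₂ = 0.271 m; the jump forms here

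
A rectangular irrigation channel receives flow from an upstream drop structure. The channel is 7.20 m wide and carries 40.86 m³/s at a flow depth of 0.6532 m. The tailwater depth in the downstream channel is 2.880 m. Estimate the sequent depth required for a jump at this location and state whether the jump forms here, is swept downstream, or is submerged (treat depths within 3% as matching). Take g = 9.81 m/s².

q = Q/b = 40.86/7.20 = 5.675 m²/s; V₁ = q/y₁ = 8.688 m/s. Fr₁ = V₁/√(g·y₁) = 3.432.
By Bélanger, y₂/y₁ = ½[√(1 + 8Fr₁²) − 1] = ½[√95.235 − 1] = 4.379.
y₂ = 4.379 × 0.6532 = 2.861 m.
Tailwater y_tw = 2.880 m: y_tw ≈ y₂, so the jump forms here.

y₂ = 2.861 m; the jump forms here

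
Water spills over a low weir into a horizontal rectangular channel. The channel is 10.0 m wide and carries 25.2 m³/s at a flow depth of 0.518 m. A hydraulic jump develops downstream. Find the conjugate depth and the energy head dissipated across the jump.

q = Q/b = 25.2/10.0 = 2.52 m²/s; V₁ = q/y₁ = 4.86 m/s. Fr₁ = V₁/√(g·y₁) = 2.16.
By Bélanger, y₂/y₁ = ½[√(1 + 8Fr₁²) − 1] = ½[√38.26 − 1] = 2.59.
y₂ = 2.59 × 0.518 = 1.34 m.
Head loss: ΔE = (y₂ − y₁)³/(4y₁y₂) = (1.34 − 0.518)³/(4×0.518×1.34) = 0.562/2.78 = 0.202 m.

y₂ = 1.34 m; ΔE = 0.202 m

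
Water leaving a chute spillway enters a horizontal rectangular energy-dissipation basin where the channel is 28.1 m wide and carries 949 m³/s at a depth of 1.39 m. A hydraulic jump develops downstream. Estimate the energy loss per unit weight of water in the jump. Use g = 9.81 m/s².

q = Q/b = 949/28.1 = 33.8 m²/s; V₁ = q/y₁ = 24.3 m/s. Fr₁ = V₁/√(g·y₁) = 6.58.
Conjugate-depth relation: y₂/y₁ = ½[√(1 + 8Fr₁²) − 1] = ½[√347.3 − 1] = 8.82.
y₂ = 8.82 × 1.39 = 12.3 m.
Head loss: ΔE = (y₂ − y₁)³/(4y₁y₂) = (12.3 − 1.39)³/(4×1.39×12.3) = 1284/68.2 = 18.8 m.

ΔE = 18.8 m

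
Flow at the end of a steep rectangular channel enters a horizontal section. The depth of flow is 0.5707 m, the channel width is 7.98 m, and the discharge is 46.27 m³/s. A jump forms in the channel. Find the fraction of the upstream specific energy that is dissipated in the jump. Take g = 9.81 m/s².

q = Q/b = 46.27/7.98 = 5.798 m²/s; V₁ = q/y₁ = 10.16 m/s. Fr₁ = V₁/√(g·y₁) = 4.294.
Sequent-depth ratio: y₂/y₁ = ½[√(1 + 8Fr₁²) − 1] = ½[√148.50 − 1] = 5.593.
y₂ = 5.593 × 0.5707 = 3.192 m.
E₁ = y₁ + V₁²/2g = 5.832 m. ΔE = (y₂ − y₁)³/(4y₁y₂) = 2.472 m. ΔE/E₁ = 2.472/5.832 = 0.424.

ΔE/E₁ = 0.424 (42.4%)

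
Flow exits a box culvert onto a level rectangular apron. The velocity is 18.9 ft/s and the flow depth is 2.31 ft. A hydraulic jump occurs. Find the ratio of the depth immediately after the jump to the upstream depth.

Fr₁ = V₁/√(g·y₁) = 18.9/√(32.2×2.31) = 2.19.
Sequent-depth ratio: y₂/y₁ = ½[√(1 + 8Fr₁²) − 1] = ½[√39.42 − 1] = 2.64.

y₂/y₁ = 2.64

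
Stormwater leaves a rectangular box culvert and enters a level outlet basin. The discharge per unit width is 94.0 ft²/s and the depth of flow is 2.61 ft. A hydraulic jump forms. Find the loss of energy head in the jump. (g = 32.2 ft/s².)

V₁ = q/y₁ = 94.0/2.61 = 36.0 ft/s. Fr₁ = V₁/√(g·y₁) = 36.0/√(32.2×2.61) = 3.93.
Conjugate-depth relation: y₂/y₁ = ½[√(1 + 8Fr₁²) − 1] = ½[√124.5 − 1] = 5.08.
y₂ = 5.08 × 2.61 = 13.3 ft.
Head loss: ΔE = (y₂ − y₁)³/(4y₁y₂) = (13.3 − 2.61)³/(4×2.61×13.3) = 1206/138 = 8.72 ft.

ΔE = 8.72 ft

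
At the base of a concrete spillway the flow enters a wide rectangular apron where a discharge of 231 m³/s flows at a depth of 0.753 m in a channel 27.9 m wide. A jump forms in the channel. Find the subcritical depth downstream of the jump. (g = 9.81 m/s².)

q = Q/b = 231/27.9 = 8.28 m²/s; V₁ = q/y₁ = 11.0 m/s. Fr₁ = V₁/√(g·y₁) = 4.05.
By Bélanger, y₂/y₁ = ½[√(1 + 8Fr₁²) − 1] = ½[√131.9 − 1] = 5.24.
y₂ = 5.24 × 0.753 = 3.95 m.

y₂ = 3.95 m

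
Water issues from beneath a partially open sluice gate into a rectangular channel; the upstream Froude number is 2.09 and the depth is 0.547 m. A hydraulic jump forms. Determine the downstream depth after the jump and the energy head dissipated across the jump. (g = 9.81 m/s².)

Fr₁ = 2.09 (given).
Sequent-depth ratio: y₂/y₁ = ½[√(1 + 8Fr₁²) − 1] = ½[√35.94 − 1] = 2.50.
y₂ = 2.50 × 0.547 = 1.37 m.
Head loss: ΔE = (y₂ − y₁)³/(4y₁y₂) = (1.37 − 0.547)³/(4×0.547×1.37) = 0.550/2.99 = 0.184 m.

y₂ = 1.37 m; ΔE = 0.184 m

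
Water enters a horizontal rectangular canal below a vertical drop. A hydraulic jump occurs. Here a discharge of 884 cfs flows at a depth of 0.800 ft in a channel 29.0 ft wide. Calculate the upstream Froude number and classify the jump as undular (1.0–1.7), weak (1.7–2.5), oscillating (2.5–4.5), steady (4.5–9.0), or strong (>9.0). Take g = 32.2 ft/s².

Fr₁ = 7.51; steady jump

q = Q/b = 884/29.0 = 30.5 ft²/s; V₁ = q/y₁ = 38.1 ft/s. Fr₁ = V₁/√(g·y₁) = 7.51.
Fr₁ = 7.51 lies in the steady range.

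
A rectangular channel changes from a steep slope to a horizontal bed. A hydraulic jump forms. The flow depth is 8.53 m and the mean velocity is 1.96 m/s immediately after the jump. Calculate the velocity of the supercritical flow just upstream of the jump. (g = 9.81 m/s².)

V₁ = 23.2 m/s

Fr₂ = V₂/√(g·y₂) = 1.96/√(9.81×8.53) = 0.214.
The Bélanger relation is symmetric: y₁/y₂ = ½[√(1 + 8Fr₂²) − 1] = ½[√1.367 − 1] = 0.0847.
y₁ = 0.0847 × 8.53 = 0.722 m.
V₁ = q/y₁ = 16.7/0.722 = 23.2 m/s.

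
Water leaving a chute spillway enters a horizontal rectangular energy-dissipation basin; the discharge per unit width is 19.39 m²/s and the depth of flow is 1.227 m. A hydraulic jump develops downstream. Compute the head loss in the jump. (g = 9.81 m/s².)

ΔE = 6.283 m

V₁ = q/y₁ = 19.39/1.227 = 15.80 m/s. Fr₁ = V₁/√(g·y₁) = 15.80/√(9.81×1.227) = 4.555.
From the momentum equation for a rectangular channel, y₂/y₁ = ½[√(1 + 8Fr₁²) − 1] = ½[√166.98 − 1] = 5.961.
y₂ = 5.961 × 1.227 = 7.314 m.
Head loss: ΔE = (y₂ − y₁)³/(4y₁y₂) = (7.314 − 1.227)³/(4×1.227×7.314) = 225.5/35.90 = 6.283 m.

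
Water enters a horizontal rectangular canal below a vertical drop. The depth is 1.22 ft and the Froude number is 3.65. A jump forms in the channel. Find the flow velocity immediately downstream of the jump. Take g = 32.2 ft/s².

V₂ = 4.88 ft/s

Fr₁ = 3.65 (given).
Conjugate-depth relation: y₂/y₁ = ½[√(1 + 8Fr₁²) − 1] = ½[√107.6 − 1] = 4.69.
y₂ = 4.69 × 1.22 = 5.72 ft.
V₁ = Fr₁·√(g·y₁) = 3.65×√(32.2×1.22) = 22.9 ft/s; q = V₁·y₁ = 27.9 ft²/s.
V₂ = q/y₂ = 27.9/5.72 = 4.88 ft/s.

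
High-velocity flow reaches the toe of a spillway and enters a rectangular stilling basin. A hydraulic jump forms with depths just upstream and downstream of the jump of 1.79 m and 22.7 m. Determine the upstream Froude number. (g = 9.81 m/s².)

Fr₁ = 9.31

For a rectangular channel the momentum equation gives q² = ½·g·y₁·y₂·(y₁ + y₂) = ½×9.81×1.79×22.7×24.5 = 4881.
q = √4881 = 69.9 m²/s.
V₁ = q/y₁ = 39.0 m/s; Fr₁ = V₁/√(g·y₁) = 9.31.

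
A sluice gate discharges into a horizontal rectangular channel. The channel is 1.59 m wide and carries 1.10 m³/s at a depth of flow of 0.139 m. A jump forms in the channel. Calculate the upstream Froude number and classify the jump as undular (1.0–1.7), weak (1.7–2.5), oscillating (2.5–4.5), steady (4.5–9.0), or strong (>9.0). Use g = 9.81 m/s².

Fr₁ = 4.26; oscillating jump

q = Q/b = 1.10/1.59 = 0.692 m²/s; V₁ = q/y₁ = 4.98 m/s. Fr₁ = V₁/√(g·y₁) = 4.26.
Fr₁ = 4.26 lies in the oscillating range.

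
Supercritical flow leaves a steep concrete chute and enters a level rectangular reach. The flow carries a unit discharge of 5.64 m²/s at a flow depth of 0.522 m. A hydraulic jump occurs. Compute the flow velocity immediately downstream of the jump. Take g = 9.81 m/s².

V₁ = q/y₁ = 5.64/0.522 = 10.8 m/s. Fr₁ = V₁/√(g·y₁) = 10.8/√(9.81×0.522) = 4.77.
Sequent-depth ratio: y₂/y₁ = ½[√(1 + 8Fr₁²) − 1] = ½[√183.4 − 1] = 6.27.
y₂ = 6.27 × 0.522 = 3.27 m.
V₂ = q/y₂ = 5.64/3.27 = 1.72 m/s.

V₂ = 1.72 m/s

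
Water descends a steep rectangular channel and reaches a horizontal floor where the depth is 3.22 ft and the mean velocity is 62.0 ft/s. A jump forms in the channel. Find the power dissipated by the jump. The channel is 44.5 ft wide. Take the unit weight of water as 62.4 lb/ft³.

P = 36126 hp

Fr₁ = V₁/√(g·y₁) = 62.0/√(32.2×3.22) = 6.09.
By Bélanger, y₂/y₁ = ½[√(1 + 8Fr₁²) − 1] = ½[√297.6 − 1] = 8.13.
y₂ = 8.13 × 3.22 = 26.2 ft.
q = V₁·y₁ = 62.0 × 3.22 = 200 ft²/s. V₂ = q/y₂ = 200/26.2 = 7.63 ft/s. E₁ = y₁ + V₁²/2g = 62.9 ft; E₂ = y₂ + V₂²/2g = 27.1 ft. ΔE = E₁ − E₂ = 35.8 ft.
Q = q·b = 200 × 44.5 = 8884 cfs. P = γ·Q·ΔE/550 = 62.4 × 8884 × 35.8 / 550 = 36126 hp.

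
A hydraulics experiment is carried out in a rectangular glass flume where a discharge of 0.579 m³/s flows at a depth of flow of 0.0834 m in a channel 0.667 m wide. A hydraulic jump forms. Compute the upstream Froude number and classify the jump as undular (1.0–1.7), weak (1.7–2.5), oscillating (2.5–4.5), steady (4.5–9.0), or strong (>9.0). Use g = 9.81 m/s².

Fr₁ = 11.5; strong jump

q = Q/b = 0.579/0.667 = 0.868 m²/s; V₁ = q/y₁ = 10.4 m/s. Fr₁ = V₁/√(g·y₁) = 11.5.
Fr₁ = 11.5 lies in the strong range.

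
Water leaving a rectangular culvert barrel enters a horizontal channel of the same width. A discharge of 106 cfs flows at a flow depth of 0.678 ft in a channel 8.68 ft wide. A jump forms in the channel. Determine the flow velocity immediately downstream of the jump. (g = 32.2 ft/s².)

V₂ = 3.62 ft/s

q = Q/b = 106/8.68 = 12.2 ft²/s; V₁ = q/y₁ = 18.0 ft/s. Fr₁ = V₁/√(g·y₁) = 3.85.
Bélanger equation: y₂/y₁ = ½[√(1 + 8Fr₁²) − 1] = ½[√119.9 − 1] = 4.97.
y₂ = 4.97 × 0.678 = 3.37 ft.
V₂ = q/y₂ = 12.2/3.37 = 3.62 ft/s.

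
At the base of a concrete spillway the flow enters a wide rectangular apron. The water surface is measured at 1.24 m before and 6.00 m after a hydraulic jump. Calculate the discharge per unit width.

For a rectangular channel the momentum equation gives q² = ½·g·y₁·y₂·(y₁ + y₂) = ½×9.81×1.24×6.00×7.24 = 264.
q = √264 = 16.3 m²/s.

q = 16.3 m²/s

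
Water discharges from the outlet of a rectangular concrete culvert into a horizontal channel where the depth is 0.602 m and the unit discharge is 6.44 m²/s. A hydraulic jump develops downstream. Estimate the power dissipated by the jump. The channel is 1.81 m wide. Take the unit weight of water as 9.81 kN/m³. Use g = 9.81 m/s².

P = 320 kW

V₁ = q/y₁ = 6.44/0.602 = 10.7 m/s. Fr₁ = V₁/√(g·y₁) = 10.7/√(9.81×0.602) = 4.40.
Sequent-depth ratio: y₂/y₁ = ½[√(1 + 8Fr₁²) − 1] = ½[√156.0 − 1] = 5.75.
y₂ = 5.75 × 0.602 = 3.46 m.
Head loss: ΔE = (y₂ − y₁)³/(4y₁y₂) = (3.46 − 0.602)³/(4×0.602×3.46) = 23.3/8.33 = 2.80 m.
Q = q·b = 6.44 × 1.81 = 11.7 m³/s. P = γ·Q·ΔE = 9.81 × 11.7 × 2.80 = 320 kW.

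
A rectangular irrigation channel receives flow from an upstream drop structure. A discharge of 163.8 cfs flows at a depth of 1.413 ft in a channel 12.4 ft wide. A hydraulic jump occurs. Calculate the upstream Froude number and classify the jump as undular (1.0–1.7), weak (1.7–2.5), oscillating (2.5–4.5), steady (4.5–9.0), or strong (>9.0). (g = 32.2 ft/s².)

Fr₁ = 1.386; undular jump

q = Q/b = 163.8/12.4 = 13.21 ft²/s; V₁ = q/y₁ = 9.349 ft/s. Fr₁ = V₁/√(g·y₁) = 1.386.
Fr₁ = 1.386 lies in the undular range.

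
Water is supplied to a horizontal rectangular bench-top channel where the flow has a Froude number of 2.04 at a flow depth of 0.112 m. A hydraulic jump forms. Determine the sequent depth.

y₂ = 0.272 m

Fr₁ = 2.04 (given).
From the momentum equation for a rectangular channel, y₂/y₁ = ½[√(1 + 8Fr₁²) − 1] = ½[√34.29 − 1] = 2.43.
y₂ = 2.43 × 0.112 = 0.272 m.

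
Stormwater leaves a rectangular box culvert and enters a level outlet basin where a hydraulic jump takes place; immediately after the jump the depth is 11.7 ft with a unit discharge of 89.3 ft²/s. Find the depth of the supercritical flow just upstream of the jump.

V₂ = q/y₂ = 89.3/11.7 = 7.63 ft/s; Fr₂ = V₂/√(g·y₂) = 0.393.
The Bélanger relation is symmetric: y₁/y₂ = ½[√(1 + 8Fr₂²) − 1] = ½[√2.237 − 1] = 0.248.
y₁ = 0.248 × 11.7 = 2.90 ft.

y₁ = 2.90 ft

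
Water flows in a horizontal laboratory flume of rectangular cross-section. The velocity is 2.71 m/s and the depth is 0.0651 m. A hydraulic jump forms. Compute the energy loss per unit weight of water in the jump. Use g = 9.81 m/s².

Fr₁ = V₁/√(g·y₁) = 2.71/√(9.81×0.0651) = 3.39.
Bélanger equation: y₂/y₁ = ½[√(1 + 8Fr₁²) − 1] = ½[√93.00 − 1] = 4.32.
y₂ = 4.32 × 0.0651 = 0.281 m.
q = V₁·y₁ = 2.71 × 0.0651 = 0.176 m²/s. V₂ = q/y₂ = 0.176/0.281 = 0.627 m/s. E₁ = y₁ + V₁²/2g = 0.439 m; E₂ = y₂ + V₂²/2g = 0.301 m. ΔE = E₁ − E₂ = 0.138 m.

ΔE = 0.138 m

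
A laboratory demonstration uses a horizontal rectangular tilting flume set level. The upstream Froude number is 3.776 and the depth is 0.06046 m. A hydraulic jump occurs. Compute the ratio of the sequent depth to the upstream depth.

y₂/y₁ = 4.863

Fr₁ = 3.776 (given).
Sequent-depth ratio: y₂/y₁ = ½[√(1 + 8Fr₁²) − 1] = ½[√115.07 − 1] = 4.863.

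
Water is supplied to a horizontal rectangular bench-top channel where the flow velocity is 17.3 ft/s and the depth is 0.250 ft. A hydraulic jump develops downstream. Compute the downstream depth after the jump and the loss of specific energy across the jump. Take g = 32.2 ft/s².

y₂ = 2.03 ft; ΔE = 2.79 ft

Fr₁ = V₁/√(g·y₁) = 17.3/√(32.2×0.250) = 6.10.
From the momentum equation for a rectangular channel, y₂/y₁ = ½[√(1 + 8Fr₁²) − 1] = ½[√298.4 − 1] = 8.14.
y₂ = 8.14 × 0.250 = 2.03 ft.
Head loss: ΔE = (y₂ − y₁)³/(4y₁y₂) = (2.03 − 0.250)³/(4×0.250×2.03) = 5.68/2.03 = 2.79 ft.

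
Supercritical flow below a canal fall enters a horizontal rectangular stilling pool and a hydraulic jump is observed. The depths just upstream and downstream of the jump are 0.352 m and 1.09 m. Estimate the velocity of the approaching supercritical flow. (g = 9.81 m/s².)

V₁ = 4.68 m/s

For a rectangular channel the momentum equation gives q² = ½·g·y₁·y₂·(y₁ + y₂) = ½×9.81×0.352×1.09×1.44 = 2.71.
q = √2.71 = 1.65 m²/s.
V₁ = q/y₁ = 1.65/0.352 = 4.68 m/s.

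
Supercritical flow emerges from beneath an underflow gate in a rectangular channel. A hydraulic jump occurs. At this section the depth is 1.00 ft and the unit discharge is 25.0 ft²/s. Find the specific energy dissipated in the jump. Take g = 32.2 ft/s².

V₁ = q/y₁ = 25.0/1.00 = 25.0 ft/s. Fr₁ = V₁/√(g·y₁) = 25.0/√(32.2×1.00) = 4.41.
Conjugate-depth relation: y₂/y₁ = ½[√(1 + 8Fr₁²) − 1] = ½[√156.3 − 1] = 5.75.
y₂ = 5.75 × 1.00 = 5.75 ft.
Head loss: ΔE = (y₂ − y₁)³/(4y₁y₂) = (5.75 − 1.00)³/(4×1.00×5.75) = 107/23.0 = 4.66 ft.

ΔE = 4.66 ft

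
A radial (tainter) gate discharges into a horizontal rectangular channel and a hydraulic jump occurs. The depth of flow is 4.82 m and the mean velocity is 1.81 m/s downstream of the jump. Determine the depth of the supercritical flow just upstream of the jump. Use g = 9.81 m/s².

Fr₂ = V₂/√(g·y₂) = 1.81/√(9.81×4.82) = 0.263.
From the momentum equation (using Fr₂), y₁/y₂ = ½[√(1 + 8Fr₂²) − 1] = ½[√1.554 − 1] = 0.123.
y₁ = 0.123 × 4.82 = 0.595 m.

y₁ = 0.595 m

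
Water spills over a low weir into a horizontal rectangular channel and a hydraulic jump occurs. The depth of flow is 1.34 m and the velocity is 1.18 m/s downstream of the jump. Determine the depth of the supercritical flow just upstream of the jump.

y₁ = 0.241 m

Fr₂ = V₂/√(g·y₂) = 1.18/√(9.81×1.34) = 0.325.
The Bélanger relation is symmetric: y₁/y₂ = ½[√(1 + 8Fr₂²) − 1] = ½[√1.847 − 1] = 0.180.
y₁ = 0.180 × 1.34 = 0.241 m.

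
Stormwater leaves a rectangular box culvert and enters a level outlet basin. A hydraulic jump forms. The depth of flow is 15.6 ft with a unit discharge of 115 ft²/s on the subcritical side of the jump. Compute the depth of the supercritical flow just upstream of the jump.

V₂ = q/y₂ = 115/15.6 = 7.37 ft/s; Fr₂ = V₂/√(g·y₂) = 0.329.
The Bélanger relation is symmetric: y₁/y₂ = ½[√(1 + 8Fr₂²) − 1] = ½[√1.865 − 1] = 0.183.
y₁ = 0.183 × 15.6 = 2.85 ft.

y₁ = 2.85 ft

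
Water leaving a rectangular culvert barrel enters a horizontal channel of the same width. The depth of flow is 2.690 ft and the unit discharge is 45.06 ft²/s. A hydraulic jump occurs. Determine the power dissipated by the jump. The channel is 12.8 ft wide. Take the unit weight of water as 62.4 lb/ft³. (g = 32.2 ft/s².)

P = 27.52 hp

V₁ = q/y₁ = 45.06/2.690 = 16.75 ft/s. Fr₁ = V₁/√(g·y₁) = 16.75/√(32.2×2.690) = 1.800.
From the momentum equation for a rectangular channel, y₂/y₁ = ½[√(1 + 8Fr₁²) − 1] = ½[√26.916 − 1] = 2.094.
y₂ = 2.094 × 2.690 = 5.633 ft.
V₂ = q/y₂ = 45.06/5.633 = 7.999 ft/s. E₁ = y₁ + V₁²/2g = 7.047 ft; E₂ = y₂ + V₂²/2g = 6.627 ft. ΔE = E₁ − E₂ = 0.4205 ft.
Q = q·b = 45.06 × 12.8 = 576.8 cfs. P = γ·Q·ΔE/550 = 62.4 × 576.8 × 0.4205 / 550 = 27.52 hp.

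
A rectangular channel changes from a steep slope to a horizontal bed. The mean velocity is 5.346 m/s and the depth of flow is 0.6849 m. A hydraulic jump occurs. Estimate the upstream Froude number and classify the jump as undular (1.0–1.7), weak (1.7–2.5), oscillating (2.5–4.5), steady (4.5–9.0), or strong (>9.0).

Fr₁ = V₁/√(g·y₁) = 5.346/√(9.81×0.6849) = 2.062.
Fr₁ = 2.062 lies in the weak range.

Fr₁ = 2.062; weak jump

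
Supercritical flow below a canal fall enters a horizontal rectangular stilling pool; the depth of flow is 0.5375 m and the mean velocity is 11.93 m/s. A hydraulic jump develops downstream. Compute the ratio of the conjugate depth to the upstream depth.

y₂/y₁ = 6.864

Fr₁ = V₁/√(g·y₁) = 11.93/√(9.81×0.5375) = 5.195.
From the momentum equation for a rectangular channel, y₂/y₁ = ½[√(1 + 8Fr₁²) − 1] = ½[√216.94 − 1] = 6.864.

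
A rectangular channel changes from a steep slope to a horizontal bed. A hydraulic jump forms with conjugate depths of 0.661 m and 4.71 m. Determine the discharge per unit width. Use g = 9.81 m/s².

For a rectangular channel the momentum equation gives q² = ½·g·y₁·y₂·(y₁ + y₂) = ½×9.81×0.661×4.71×5.37 = 82.0.
q = √82.0 = 9.06 m²/s.

q = 9.06 m²/s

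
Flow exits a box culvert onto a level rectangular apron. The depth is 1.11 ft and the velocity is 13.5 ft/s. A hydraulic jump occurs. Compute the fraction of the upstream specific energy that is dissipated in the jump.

Fr₁ = V₁/√(g·y₁) = 13.5/√(32.2×1.11) = 2.26.
By Bélanger, y₂/y₁ = ½[√(1 + 8Fr₁²) − 1] = ½[√41.79 − 1] = 2.73.
y₂ = 2.73 × 1.11 = 3.03 ft.
E₁ = y₁ + V₁²/2g = 3.94 ft. ΔE = (y₂ − y₁)³/(4y₁y₂) = 0.528 ft. ΔE/E₁ = 0.528/3.94 = 0.134.

ΔE/E₁ = 0.134 (13.4%)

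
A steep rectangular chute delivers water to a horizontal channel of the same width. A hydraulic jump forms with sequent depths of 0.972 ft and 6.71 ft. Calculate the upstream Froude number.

For a rectangular channel the momentum equation gives q² = ½·g·y₁·y₂·(y₁ + y₂) = ½×32.2×0.972×6.71×7.68 = 807.
q = √807 = 28.4 ft²/s.
V₁ = q/y₁ = 29.2 ft/s; Fr₁ = V₁/√(g·y₁) = 5.22.

Fr₁ = 5.22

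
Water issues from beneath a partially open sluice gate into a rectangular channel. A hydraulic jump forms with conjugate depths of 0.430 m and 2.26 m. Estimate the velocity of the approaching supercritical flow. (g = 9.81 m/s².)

V₁ = 8.33 m/s

For a rectangular channel the momentum equation gives q² = ½·g·y₁·y₂·(y₁ + y₂) = ½×9.81×0.430×2.26×2.69 = 12.8.
q = √12.8 = 3.58 m²/s.
V₁ = q/y₁ = 3.58/0.430 = 8.33 m/s.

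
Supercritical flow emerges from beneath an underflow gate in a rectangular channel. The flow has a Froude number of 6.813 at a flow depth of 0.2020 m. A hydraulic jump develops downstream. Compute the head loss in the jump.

ΔE = 2.986 m

Fr₁ = 6.813 (given).
From the momentum equation for a rectangular channel, y₂/y₁ = ½[√(1 + 8Fr₁²) − 1] = ½[√372.34 − 1] = 9.148.
y₂ = 9.148 × 0.2020 = 1.848 m.
Head loss: ΔE = (y₂ − y₁)³/(4y₁y₂) = (1.848 − 0.2020)³/(4×0.2020×1.848) = 4.459/1.493 = 2.986 m.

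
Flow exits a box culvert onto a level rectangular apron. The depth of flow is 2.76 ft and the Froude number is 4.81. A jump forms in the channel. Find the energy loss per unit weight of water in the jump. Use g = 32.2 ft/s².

Fr₁ = 4.81 (given).
Conjugate-depth relation: y₂/y₁ = ½[√(1 + 8Fr₁²) − 1] = ½[√186.1 − 1] = 6.32.
y₂ = 6.32 × 2.76 = 17.4 ft.
Head loss: ΔE = (y₂ − y₁)³/(4y₁y₂) = (17.4 − 2.76)³/(4×2.76×17.4) = 3167/193 = 16.4 ft.

ΔE = 16.4 ft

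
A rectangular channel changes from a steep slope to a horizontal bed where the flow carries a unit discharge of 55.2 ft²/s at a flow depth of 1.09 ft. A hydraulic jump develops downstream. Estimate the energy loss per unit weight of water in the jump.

V₁ = q/y₁ = 55.2/1.09 = 50.6 ft/s. Fr₁ = V₁/√(g·y₁) = 50.6/√(32.2×1.09) = 8.55.
Bélanger equation: y₂/y₁ = ½[√(1 + 8Fr₁²) − 1] = ½[√585.6 − 1] = 11.6.
y₂ = 11.6 × 1.09 = 12.6 ft.
Head loss: ΔE = (y₂ − y₁)³/(4y₁y₂) = (12.6 − 1.09)³/(4×1.09×12.6) = 1542/55.1 = 28.0 ft.

ΔE = 28.0 ft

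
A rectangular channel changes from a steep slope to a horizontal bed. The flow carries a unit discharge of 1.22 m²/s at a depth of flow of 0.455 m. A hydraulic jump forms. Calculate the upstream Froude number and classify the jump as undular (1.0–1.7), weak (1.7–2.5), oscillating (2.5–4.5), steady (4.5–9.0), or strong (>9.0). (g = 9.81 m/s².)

Fr₁ = 1.27; undular jump

V₁ = q/y₁ = 1.22/0.455 = 2.68 m/s. Fr₁ = V₁/√(g·y₁) = 2.68/√(9.81×0.455) = 1.27.
Fr₁ = 1.27 lies in the undular range.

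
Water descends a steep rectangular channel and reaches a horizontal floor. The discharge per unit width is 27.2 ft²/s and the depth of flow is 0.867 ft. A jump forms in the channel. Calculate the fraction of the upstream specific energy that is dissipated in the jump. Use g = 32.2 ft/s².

V₁ = q/y₁ = 27.2/0.867 = 31.4 ft/s. Fr₁ = V₁/√(g·y₁) = 31.4/√(32.2×0.867) = 5.94.
From the momentum equation for a rectangular channel, y₂/y₁ = ½[√(1 + 8Fr₁²) − 1] = ½[√283.0 − 1] = 7.91.
y₂ = 7.91 × 0.867 = 6.86 ft.
E₁ = y₁ + V₁²/2g = 16.2 ft. ΔE = (y₂ − y₁)³/(4y₁y₂) = 9.05 ft. ΔE/E₁ = 9.05/16.2 = 0.560.

ΔE/E₁ = 0.560 (56.0%)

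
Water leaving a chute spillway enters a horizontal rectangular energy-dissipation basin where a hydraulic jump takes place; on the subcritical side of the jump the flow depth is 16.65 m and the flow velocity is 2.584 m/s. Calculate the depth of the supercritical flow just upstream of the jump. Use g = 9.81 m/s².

y₁ = 1.265 m

Fr₂ = V₂/√(g·y₂) = 2.584/√(9.81×16.65) = 0.2022.
The Bélanger relation is symmetric: y₁/y₂ = ½[√(1 + 8Fr₂²) − 1] = ½[√1.3270 − 1] = 0.07598.
y₁ = 0.07598 × 16.65 = 1.265 m.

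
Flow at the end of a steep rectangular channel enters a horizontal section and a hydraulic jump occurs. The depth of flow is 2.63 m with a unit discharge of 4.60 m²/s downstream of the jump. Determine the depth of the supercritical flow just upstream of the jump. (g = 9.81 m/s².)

V₂ = q/y₂ = 4.60/2.63 = 1.75 m/s; Fr₂ = V₂/√(g·y₂) = 0.344.
The Bélanger relation is symmetric: y₁/y₂ = ½[√(1 + 8Fr₂²) − 1] = ½[√1.949 − 1] = 0.198.
y₁ = 0.198 × 2.63 = 0.521 m.

y₁ = 0.521 m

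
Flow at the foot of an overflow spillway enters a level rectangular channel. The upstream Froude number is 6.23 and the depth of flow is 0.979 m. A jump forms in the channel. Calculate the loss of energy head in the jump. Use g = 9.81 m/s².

ΔE = 11.6 m

Fr₁ = 6.23 (given).
By Bélanger, y₂/y₁ = ½[√(1 + 8Fr₁²) − 1] = ½[√311.5 − 1] = 8.32.
y₂ = 8.32 × 0.979 = 8.15 m.
Head loss: ΔE = (y₂ − y₁)³/(4y₁y₂) = (8.15 − 0.979)³/(4×0.979×8.15) = 369/31.9 = 11.6 m.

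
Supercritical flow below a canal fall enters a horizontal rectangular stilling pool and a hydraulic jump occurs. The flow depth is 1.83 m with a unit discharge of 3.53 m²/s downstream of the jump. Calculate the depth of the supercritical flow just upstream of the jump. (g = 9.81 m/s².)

V₂ = q/y₂ = 3.53/1.83 = 1.93 m/s; Fr₂ = V₂/√(g·y₂) = 0.455.
From the momentum equation (using Fr₂), y₁/y₂ = ½[√(1 + 8Fr₂²) − 1] = ½[√2.658 − 1] = 0.315.
y₁ = 0.315 × 1.83 = 0.577 m.

y₁ = 0.577 m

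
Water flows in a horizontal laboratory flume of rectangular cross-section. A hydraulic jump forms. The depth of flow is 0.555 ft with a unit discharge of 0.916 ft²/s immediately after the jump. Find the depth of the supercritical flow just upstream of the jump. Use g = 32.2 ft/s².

V₂ = q/y₂ = 0.916/0.555 = 1.65 ft/s; Fr₂ = V₂/√(g·y₂) = 0.390.
Applying the sequent-depth relation in reverse, y₁/y₂ = ½[√(1 + 8Fr₂²) − 1] = ½[√2.219 − 1] = 0.245.
y₁ = 0.245 × 0.555 = 0.136 ft.

y₁ = 0.136 ft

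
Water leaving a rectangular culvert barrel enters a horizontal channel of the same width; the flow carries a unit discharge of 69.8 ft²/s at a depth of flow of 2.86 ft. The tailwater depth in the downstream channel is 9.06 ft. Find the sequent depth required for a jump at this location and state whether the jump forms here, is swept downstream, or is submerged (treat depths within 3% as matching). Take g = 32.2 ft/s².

y₂ = 8.96 ft; the jump forms here

V₁ = q/y₁ = 69.8/2.86 = 24.4 ft/s. Fr₁ = V₁/√(g·y₁) = 24.4/√(32.2×2.86) = 2.54.
Bélanger equation: y₂/y₁ = ½[√(1 + 8Fr₁²) − 1] = ½[√52.74 − 1] = 3.13.
y₂ = 3.13 × 2.86 = 8.96 ft.
Tailwater y_tw = 9.06 ft: y_tw ≈ y₂, so the jump forms here.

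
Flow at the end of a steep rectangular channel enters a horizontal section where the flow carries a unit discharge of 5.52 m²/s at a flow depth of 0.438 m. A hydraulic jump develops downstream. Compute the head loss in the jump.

V₁ = q/y₁ = 5.52/0.438 = 12.6 m/s. Fr₁ = V₁/√(g·y₁) = 12.6/√(9.81×0.438) = 6.08.
By Bélanger, y₂/y₁ = ½[√(1 + 8Fr₁²) − 1] = ½[√296.7 − 1] = 8.11.
y₂ = 8.11 × 0.438 = 3.55 m.
Head loss: ΔE = (y₂ − y₁)³/(4y₁y₂) = (3.55 − 0.438)³/(4×0.438×3.55) = 30.2/6.23 = 4.86 m.

ΔE = 4.86 m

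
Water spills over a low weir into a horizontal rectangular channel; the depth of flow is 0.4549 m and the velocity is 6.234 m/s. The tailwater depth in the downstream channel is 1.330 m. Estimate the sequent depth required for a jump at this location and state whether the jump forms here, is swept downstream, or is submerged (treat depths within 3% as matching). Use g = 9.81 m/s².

y₂ = 1.685 m; the jump is swept downstream

Fr₁ = V₁/√(g·y₁) = 6.234/√(9.81×0.4549) = 2.951.
Bélanger equation: y₂/y₁ = ½[√(1 + 8Fr₁²) − 1] = ½[√70.669 − 1] = 3.703.
y₂ = 3.703 × 0.4549 = 1.685 m.
Tailwater y_tw = 1.330 m: y_tw < y₂, so the jump is swept downstream.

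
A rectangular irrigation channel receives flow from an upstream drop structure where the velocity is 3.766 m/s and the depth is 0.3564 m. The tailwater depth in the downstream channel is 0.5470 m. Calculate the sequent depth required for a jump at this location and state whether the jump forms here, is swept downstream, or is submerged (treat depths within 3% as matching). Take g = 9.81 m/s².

y₂ = 0.8525 m; the jump is swept downstream

Fr₁ = V₁/√(g·y₁) = 3.766/√(9.81×0.3564) = 2.014.
Bélanger equation: y₂/y₁ = ½[√(1 + 8Fr₁²) − 1] = ½[√33.452 − 1] = 2.392.
y₂ = 2.392 × 0.3564 = 0.8525 m.
Tailwater y_tw = 0.5470 m: y_tw < y₂, so the jump is swept downstream.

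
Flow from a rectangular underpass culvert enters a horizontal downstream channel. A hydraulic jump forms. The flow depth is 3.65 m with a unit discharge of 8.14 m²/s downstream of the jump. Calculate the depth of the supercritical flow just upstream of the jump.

y₁ = 0.827 m

V₂ = q/y₂ = 8.14/3.65 = 2.23 m/s; Fr₂ = V₂/√(g·y₂) = 0.373.
Since the conjugate-depth ratio holds either way, y₁/y₂ = ½[√(1 + 8Fr₂²) − 1] = ½[√2.111 − 1] = 0.226.
y₁ = 0.226 × 3.65 = 0.827 m.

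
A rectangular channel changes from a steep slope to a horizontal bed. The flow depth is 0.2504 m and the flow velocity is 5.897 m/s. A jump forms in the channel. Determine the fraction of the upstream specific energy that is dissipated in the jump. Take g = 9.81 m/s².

Fr₁ = V₁/√(g·y₁) = 5.897/√(9.81×0.2504) = 3.763.
Sequent-depth ratio: y₂/y₁ = ½[√(1 + 8Fr₁²) − 1] = ½[√114.25 − 1] = 4.844.
y₂ = 4.844 × 0.2504 = 1.213 m.
E₁ = y₁ + V₁²/2g = 2.023 m. ΔE = (y₂ − y₁)³/(4y₁y₂) = 0.7342 m. ΔE/E₁ = 0.7342/2.023 = 0.363.

ΔE/E₁ = 0.363 (36.3%)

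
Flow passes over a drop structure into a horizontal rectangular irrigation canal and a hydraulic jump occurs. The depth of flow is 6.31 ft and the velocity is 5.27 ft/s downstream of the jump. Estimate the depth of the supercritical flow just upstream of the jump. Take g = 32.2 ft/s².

Fr₂ = V₂/√(g·y₂) = 5.27/√(32.2×6.31) = 0.370.
Since the conjugate-depth ratio holds either way, y₁/y₂ = ½[√(1 + 8Fr₂²) − 1] = ½[√2.094 − 1] = 0.223.
y₁ = 0.223 × 6.31 = 1.41 ft.

y₁ = 1.41 ft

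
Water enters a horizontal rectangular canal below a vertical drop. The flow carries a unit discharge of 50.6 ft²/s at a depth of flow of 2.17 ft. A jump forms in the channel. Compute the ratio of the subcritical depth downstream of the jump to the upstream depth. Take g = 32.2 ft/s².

V₁ = q/y₁ = 50.6/2.17 = 23.3 ft/s. Fr₁ = V₁/√(g·y₁) = 23.3/√(32.2×2.17) = 2.79.
Conjugate-depth relation: y₂/y₁ = ½[√(1 + 8Fr₁²) − 1] = ½[√63.25 − 1] = 3.48.

y₂/y₁ = 3.48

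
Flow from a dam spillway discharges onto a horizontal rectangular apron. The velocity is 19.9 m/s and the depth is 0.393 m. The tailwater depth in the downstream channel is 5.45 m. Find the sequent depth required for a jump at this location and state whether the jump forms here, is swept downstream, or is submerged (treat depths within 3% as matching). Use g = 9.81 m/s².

Fr₁ = V₁/√(g·y₁) = 19.9/√(9.81×0.393) = 10.1.
Sequent-depth ratio: y₂/y₁ = ½[√(1 + 8Fr₁²) − 1] = ½[√822.7 − 1] = 13.8.
y₂ = 13.8 × 0.393 = 5.44 m.
Tailwater y_tw = 5.45 m: y_tw ≈ y₂, so the jump forms here.

y₂ = 5.44 m; the jump forms here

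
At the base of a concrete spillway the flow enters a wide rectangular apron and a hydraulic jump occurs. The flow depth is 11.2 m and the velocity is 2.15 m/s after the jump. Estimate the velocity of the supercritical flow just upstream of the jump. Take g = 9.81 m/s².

V₁ = 27.5 m/s

Fr₂ = V₂/√(g·y₂) = 2.15/√(9.81×11.2) = 0.205.
Applying the sequent-depth relation in reverse, y₁/y₂ = ½[√(1 + 8Fr₂²) − 1] = ½[√1.337 − 1] = 0.0781.
y₁ = 0.0781 × 11.2 = 0.874 m.
V₁ = q/y₁ = 24.1/0.874 = 27.5 m/s.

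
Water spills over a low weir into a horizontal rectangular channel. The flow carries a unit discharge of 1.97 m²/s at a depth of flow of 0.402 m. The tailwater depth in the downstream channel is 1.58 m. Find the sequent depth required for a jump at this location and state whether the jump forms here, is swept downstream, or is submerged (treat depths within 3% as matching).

V₁ = q/y₁ = 1.97/0.402 = 4.90 m/s. Fr₁ = V₁/√(g·y₁) = 4.90/√(9.81×0.402) = 2.47.
Bélanger equation: y₂/y₁ = ½[√(1 + 8Fr₁²) − 1] = ½[√49.72 − 1] = 3.03.
y₂ = 3.03 × 0.402 = 1.22 m.
Tailwater y_tw = 1.58 m: y_tw > y₂, so the jump is submerged.

y₂ = 1.22 m; the jump is submerged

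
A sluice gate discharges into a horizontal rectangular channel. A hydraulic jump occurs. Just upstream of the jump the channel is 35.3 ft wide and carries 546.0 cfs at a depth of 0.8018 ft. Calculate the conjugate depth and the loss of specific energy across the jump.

q = Q/b = 546.0/35.3 = 15.47 ft²/s; V₁ = q/y₁ = 19.29 ft/s. Fr₁ = V₁/√(g·y₁) = 3.797.
Conjugate-depth relation: y₂/y₁ = ½[√(1 + 8Fr₁²) − 1] = ½[√116.31 − 1] = 4.892.
y₂ = 4.892 × 0.8018 = 3.923 ft.
Head loss: ΔE = (y₂ − y₁)³/(4y₁y₂) = (3.923 − 0.8018)³/(4×0.8018×3.923) = 30.40/12.58 = 2.416 ft.

y₂ = 3.923 ft; ΔE = 2.416 ft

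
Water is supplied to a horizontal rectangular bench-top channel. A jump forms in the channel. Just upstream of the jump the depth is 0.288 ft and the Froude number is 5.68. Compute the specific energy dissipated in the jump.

ΔE = 2.68 ft

Fr₁ = 5.68 (given).
By Bélanger, y₂/y₁ = ½[√(1 + 8Fr₁²) − 1] = ½[√259.1 − 1] = 7.55.
y₂ = 7.55 × 0.288 = 2.17 ft.
V₁ = Fr₁·√(g·y₁) = 5.68×√(32.2×0.288) = 17.3 ft/s; q = V₁·y₁ = 4.98 ft²/s. V₂ = q/y₂ = 4.98/2.17 = 2.29 ft/s. E₁ = y₁ + V₁²/2g = 4.93 ft; E₂ = y₂ + V₂²/2g = 2.26 ft. ΔE = E₁ − E₂ = 2.68 ft.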